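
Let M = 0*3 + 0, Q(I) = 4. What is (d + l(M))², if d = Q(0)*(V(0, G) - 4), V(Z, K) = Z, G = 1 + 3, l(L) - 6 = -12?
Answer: 484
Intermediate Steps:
M = 0 (M = 0 + 0 = 0)
l(L) = -6 (l(L) = 6 - 12 = -6)
G = 4
d = -16 (d = 4*(0 - 4) = 4*(-4) = -16)
(d + l(M))² = (-16 - 6)² = (-22)² = 484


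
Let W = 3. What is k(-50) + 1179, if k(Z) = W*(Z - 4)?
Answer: 1017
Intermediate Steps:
k(Z) = -12 + 3*Z (k(Z) = 3*(Z - 4) = 3*(-4 + Z) = -12 + 3*Z)
k(-50) + 1179 = (-12 + 3*(-50)) + 1179 = (-12 - 150) + 1179 = -162 + 1179 = 1017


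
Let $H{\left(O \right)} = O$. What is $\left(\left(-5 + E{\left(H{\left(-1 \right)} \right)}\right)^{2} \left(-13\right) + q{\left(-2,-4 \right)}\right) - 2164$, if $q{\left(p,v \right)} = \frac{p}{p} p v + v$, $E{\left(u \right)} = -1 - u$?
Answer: $-2485$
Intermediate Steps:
$q{\left(p,v \right)} = v + p v$ ($q{\left(p,v \right)} = 1 p v + v = p v + v = v + p v$)
$\left(\left(-5 + E{\left(H{\left(-1 \right)} \right)}\right)^{2} \left(-13\right) + q{\left(-2,-4 \right)}\right) - 2164 = \left(\left(-5 - 0\right)^{2} \left(-13\right) - 4 \left(1 - 2\right)\right) - 2164 = \left(\left(-5 + \left(-1 + 1\right)\right)^{2} \left(-13\right) - -4\right) - 2164 = \left(\left(-5 + 0\right)^{2} \left(-13\right) + 4\right) - 2164 = \left(\left(-5\right)^{2} \left(-13\right) + 4\right) - 2164 = \left(25 \left(-13\right) + 4\right) - 2164 = \left(-325 + 4\right) - 2164 = -321 - 2164 = -2485$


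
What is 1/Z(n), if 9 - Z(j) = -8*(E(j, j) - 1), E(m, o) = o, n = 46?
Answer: 1/369 ≈ 0.0027100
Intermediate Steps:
Z(j) = 1 + 8*j (Z(j) = 9 - (-8)*(j - 1) = 9 - (-8)*(-1 + j) = 9 - (8 - 8*j) = 9 + (-8 + 8*j) = 1 + 8*j)
1/Z(n) = 1/(1 + 8*46) = 1/(1 + 368) = 1/369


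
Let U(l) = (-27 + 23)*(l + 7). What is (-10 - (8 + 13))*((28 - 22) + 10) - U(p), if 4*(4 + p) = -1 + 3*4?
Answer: -473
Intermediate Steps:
p = -5/4 (p = -4 + (-1 + 3*4)/4 = -4 + (-1 + 12)/4 = -4 + (¼)*11 = -4 + 11/4 = -5/4 ≈ -1.2500)
U(l) = -28 - 4*l (U(l) = -4*(7 + l) = -28 - 4*l)
(-10 - (8 + 13))*((28 - 22) + 10) - U(p) = (-10 - (8 + 13))*((28 - 22) + 10) - (-28 - 4*(-5/4)) = (-10 - 1*21)*(6 + 10) - (-28 + 5) = (-10 - 21)*16 - 1*(-23) = -31*16 + 23 = -496 + 23 = -473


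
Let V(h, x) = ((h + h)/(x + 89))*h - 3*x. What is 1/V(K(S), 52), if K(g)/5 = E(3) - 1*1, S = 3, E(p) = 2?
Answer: -141/21946 ≈ -0.0064249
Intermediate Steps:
K(g) = 5 (K(g) = 5*(2 - 1*1) = 5*(2 - 1) = 5*1 = 5)
V(h, x) = -3*x + 2*h²/(89 + x) (V(h, x) = ((2*h)/(89 + x))*h - 3*x = (2*h/(89 + x))*h - 3*x = 2*h²/(89 + x) - 3*x = -3*x + 2*h²/(89 + x))
1/V(K(S), 52) = 1/((-267*52 - 3*52² + 2*5²)/(89 + 52)) = 1/((-13884 - 3*2704 + 2*25)/141) = 1/((-13884 - 8112 + 50)/141) = 1/((1/141)*(-21946)) = 1/(-21946/141) = -141/21946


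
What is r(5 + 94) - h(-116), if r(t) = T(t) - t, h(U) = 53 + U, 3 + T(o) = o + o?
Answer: 159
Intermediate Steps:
T(o) = -3 + 2*o (T(o) = -3 + (o + o) = -3 + 2*o)
r(t) = -3 + t (r(t) = (-3 + 2*t) - t = -3 + t)
r(5 + 94) - h(-116) = (-3 + (5 + 94)) - (53 - 116) = (-3 + 99) - 1*(-63) = 96 + 63 = 159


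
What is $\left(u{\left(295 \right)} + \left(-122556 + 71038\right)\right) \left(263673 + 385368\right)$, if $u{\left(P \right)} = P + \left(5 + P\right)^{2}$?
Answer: $25167862857$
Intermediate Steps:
$\left(u{\left(295 \right)} + \left(-122556 + 71038\right)\right) \left(263673 + 385368\right) = \left(\left(295 + \left(5 + 295\right)^{2}\right) + \left(-122556 + 71038\right)\right) \left(263673 + 385368\right) = \left(\left(295 + 300^{2}\right) - 51518\right) 649041 = \left(\left(295 + 90000\right) - 51518\right) 649041 = \left(90295 - 51518\right) 649041 = 38777 \cdot 649041 = 25167862857$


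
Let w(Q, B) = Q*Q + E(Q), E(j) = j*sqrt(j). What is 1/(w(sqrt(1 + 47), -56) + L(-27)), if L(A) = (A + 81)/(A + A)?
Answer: 103823/4769089 - 17672*3**(3/4)/4769089 - 4608*3**(1/4)/4769089 + 9024*sqrt(3)/4769089 ≈ 0.015329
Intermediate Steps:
E(j) = j**(3/2)
L(A) = (81 + A)/(2*A) (L(A) = (81 + A)/((2*A)) = (81 + A)*(1/(2*A)) = (81 + A)/(2*A))
w(Q, B) = Q**2 + Q**(3/2) (w(Q, B) = Q*Q + Q**(3/2) = Q**2 + Q**(3/2))
1/(w(sqrt(1 + 47), -56) + L(-27)) = 1/(((sqrt(1 + 47))**2 + (sqrt(1 + 47))**(3/2)) + (1/2)*(81 - 27)/(-27)) = 1/(((sqrt(48))**2 + (sqrt(48))**(3/2)) + (1/2)*(-1/27)*54) = 1/(((4*sqrt(3))**2 + (4*sqrt(3))**(3/2)) - 1) = 1/((48 + 8*3**(3/4)) - 1) = 1/(47 + 8*3**(3/4))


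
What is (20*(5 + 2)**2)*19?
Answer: 18620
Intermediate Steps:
(20*(5 + 2)**2)*19 = (20*7**2)*19 = (20*49)*19 = 980*19 = 18620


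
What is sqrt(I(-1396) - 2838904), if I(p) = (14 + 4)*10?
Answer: 2*I*sqrt(709681) ≈ 1684.9*I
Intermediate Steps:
I(p) = 180 (I(p) = 18*10 = 180)
sqrt(I(-1396) - 2838904) = sqrt(180 - 2838904) = sqrt(-2838724) = 2*I*sqrt(709681)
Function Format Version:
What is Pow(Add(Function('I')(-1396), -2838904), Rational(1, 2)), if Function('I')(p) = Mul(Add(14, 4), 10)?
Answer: Mul(2, I, Pow(709681, Rational(1, 2))) ≈ Mul(1684.9, I)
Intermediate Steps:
Function('I')(p) = 180 (Function('I')(p) = Mul(18, 10) = 180)
Pow(Add(Function('I')(-1396), -2838904), Rational(1, 2)) = Pow(Add(180, -2838904), Rational(1, 2)) = Pow(-2838724, Rational(1, 2)) = Mul(2, I, Pow(709681, Rational(1, 2)))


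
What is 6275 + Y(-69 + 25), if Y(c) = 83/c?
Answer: 276017/44 ≈ 6273.1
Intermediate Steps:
6275 + Y(-69 + 25) = 6275 + 83/(-69 + 25) = 6275 + 83/(-44) = 6275 + 83*(-1/44) = 6275 - 83/44 = 276017/44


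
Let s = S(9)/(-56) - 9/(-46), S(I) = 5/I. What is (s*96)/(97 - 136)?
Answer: -8612/18837 ≈ -0.45719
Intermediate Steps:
s = 2153/11592 (s = (5/9)/(-56) - 9/(-46) = (5*(⅑))*(-1/56) - 9*(-1/46) = (5/9)*(-1/56) + 9/46 = -5/504 + 9/46 = 2153/11592 ≈ 0.18573)
(s*96)/(97 - 136) = ((2153/11592)*96)/(97 - 136) = (8612/483)/(-39) = (8612/483)*(-1/39) = -8612/18837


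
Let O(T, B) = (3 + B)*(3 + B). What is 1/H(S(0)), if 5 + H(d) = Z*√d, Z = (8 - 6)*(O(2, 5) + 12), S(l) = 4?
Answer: 1/299 ≈ 0.0033445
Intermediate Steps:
O(T, B) = (3 + B)²
Z = 152 (Z = (8 - 6)*((3 + 5)² + 12) = 2*(8² + 12) = 2*(64 + 12) = 2*76 = 152)
H(d) = -5 + 152*√d
1/H(S(0)) = 1/(-5 + 152*√4) = 1/(-5 + 152*2) = 1/(-5 + 304) = 1/299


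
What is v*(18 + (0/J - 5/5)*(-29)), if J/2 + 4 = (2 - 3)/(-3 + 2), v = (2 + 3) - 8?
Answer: -141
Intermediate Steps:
v = -3 (v = 5 - 8 = -3)
J = -6 (J = -8 + 2*((2 - 3)/(-3 + 2)) = -8 + 2*(-1/(-1)) = -8 + 2*(-1*(-1)) = -8 + 2*1 = -8 + 2 = -6)
v*(18 + (0/J - 5/5)*(-29)) = -3*(18 + (0/(-6) - 5/5)*(-29)) = -3*(18 + (0*(-1/6) - 5*1/5)*(-29)) = -3*(18 + (0 - 1)*(-29)) = -3*(18 - 1*(-29)) = -3*(18 + 29) = -3*47 = -141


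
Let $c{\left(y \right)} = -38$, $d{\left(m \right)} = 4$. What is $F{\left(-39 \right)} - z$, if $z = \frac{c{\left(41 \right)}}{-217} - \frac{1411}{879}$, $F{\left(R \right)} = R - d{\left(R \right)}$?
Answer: $- \frac{7929164}{190743} \approx -41.57$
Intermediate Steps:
$F{\left(R \right)} = -4 + R$ ($F{\left(R \right)} = R - 4 = -4 + R$)
$z = - \frac{272785}{190743}$ ($z = - \frac{38}{-217} - \frac{1411}{879} = \left(-38\right) \left(- \frac{1}{217}\right) - \frac{1411}{879} = \frac{38}{217} - \frac{1411}{879} = - \frac{272785}{190743} \approx -1.4301$)
$F{\left(-39 \right)} - z = \left(-4 - 39\right) - - \frac{272785}{190743} = -43 + \frac{272785}{190743} = - \frac{7929164}{190743}$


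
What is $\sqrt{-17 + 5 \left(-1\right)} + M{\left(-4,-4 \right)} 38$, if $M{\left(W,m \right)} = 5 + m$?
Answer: $38 + i \sqrt{22} \approx 38.0 + 4.6904 i$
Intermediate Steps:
$\sqrt{-17 + 5 \left(-1\right)} + M{\left(-4,-4 \right)} 38 = \sqrt{-17 + 5 \left(-1\right)} + \left(5 - 4\right) 38 = \sqrt{-17 - 5} + 1 \cdot 38 = \sqrt{-22} + 38 = i \sqrt{22} + 38 = 38 + i \sqrt{22}$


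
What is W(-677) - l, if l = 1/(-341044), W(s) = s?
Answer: -230886787/341044 ≈ -677.00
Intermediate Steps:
l = -1/341044 ≈ -2.9322e-6
W(-677) - l = -677 - 1*(-1/341044) = -677 + 1/341044 = -230886787/341044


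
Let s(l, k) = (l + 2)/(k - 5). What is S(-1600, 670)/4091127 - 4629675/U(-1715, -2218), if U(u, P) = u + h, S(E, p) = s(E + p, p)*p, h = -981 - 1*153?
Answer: 1389463818029/855045543 ≈ 1625.0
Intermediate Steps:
s(l, k) = (2 + l)/(-5 + k)
h = -1134 (h = -981 - 153 = -1134)
S(E, p) = p*(2 + E + p)/(-5 + p) (S(E, p) = ((2 + (E + p))/(-5 + p))*p = ((2 + E + p)/(-5 + p))*p = p*(2 + E + p)/(-5 + p))
U(u, P) = -1134 + u (U(u, P) = u - 1134 = -1134 + u)
S(-1600, 670)/4091127 - 4629675/U(-1715, -2218) = (670*(2 - 1600 + 670)/(-5 + 670))/4091127 - 4629675/(-1134 - 1715) = (670*(-928)/665)*(1/4091127) - 4629675/(-2849) = (670*(1/665)*(-928))*(1/4091127) - 4629675*(-1/2849) = -124352/133*1/4091127 + 4629675/2849 = -124352/544119891 + 4629675/2849 = 1389463818029/855045543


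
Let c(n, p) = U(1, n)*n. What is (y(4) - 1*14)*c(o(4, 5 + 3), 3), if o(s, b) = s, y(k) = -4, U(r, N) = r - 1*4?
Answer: 216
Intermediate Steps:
U(r, N) = -4 + r (U(r, N) = r - 4 = -4 + r)
c(n, p) = -3*n (c(n, p) = (-4 + 1)*n = -3*n)
(y(4) - 1*14)*c(o(4, 5 + 3), 3) = (-4 - 1*14)*(-3*4) = (-4 - 14)*(-12) = -18*(-12) = 216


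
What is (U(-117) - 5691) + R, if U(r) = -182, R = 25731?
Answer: 19858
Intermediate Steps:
(U(-117) - 5691) + R = (-182 - 5691) + 25731 = -5873 + 25731 = 19858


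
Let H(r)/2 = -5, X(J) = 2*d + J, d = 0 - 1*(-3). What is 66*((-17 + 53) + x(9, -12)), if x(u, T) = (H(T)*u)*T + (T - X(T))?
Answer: 73260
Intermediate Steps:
d = 3 (d = 0 + 3 = 3)
X(J) = 6 + J (X(J) = 2*3 + J = 6 + J)
H(r) = -10 (H(r) = 2*(-5) = -10)
x(u, T) = -6 - 10*T*u (x(u, T) = (-10*u)*T + (T - (6 + T)) = -10*T*u + (T + (-6 - T)) = -10*T*u - 6 = -6 - 10*T*u)
66*((-17 + 53) + x(9, -12)) = 66*((-17 + 53) + (-6 - 10*(-12)*9)) = 66*(36 + (-6 + 1080)) = 66*(36 + 1074) = 66*1110 = 73260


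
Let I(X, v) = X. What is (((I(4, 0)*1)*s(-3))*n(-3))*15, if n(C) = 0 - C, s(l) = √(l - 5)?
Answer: 360*I*√2 ≈ 509.12*I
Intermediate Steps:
s(l) = √(-5 + l)
n(C) = -C
(((I(4, 0)*1)*s(-3))*n(-3))*15 = (((4*1)*√(-5 - 3))*(-1*(-3)))*15 = ((4*√(-8))*3)*15 = ((4*(2*I*√2))*3)*15 = ((8*I*√2)*3)*15 = (24*I*√2)*15 = 360*I*√2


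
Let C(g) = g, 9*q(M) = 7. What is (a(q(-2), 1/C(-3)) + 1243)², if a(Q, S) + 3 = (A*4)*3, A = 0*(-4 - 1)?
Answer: 1537600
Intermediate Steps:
A = 0 (A = 0*(-5) = 0)
q(M) = 7/9 (q(M) = (⅑)*7 = 7/9)
a(Q, S) = -3 (a(Q, S) = -3 + (0*4)*3 = -3 + 0*3 = -3 + 0 = -3)
(a(q(-2), 1/C(-3)) + 1243)² = (-3 + 1243)² = 1240² = 1537600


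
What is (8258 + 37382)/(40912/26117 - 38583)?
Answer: -1191979880/1007631299 ≈ -1.1830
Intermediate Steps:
(8258 + 37382)/(40912/26117 - 38583) = 45640/(40912*(1/26117) - 38583) = 45640/(40912/26117 - 38583) = 45640/(-1007631299/26117) = 45640*(-26117/1007631299) = -1191979880/1007631299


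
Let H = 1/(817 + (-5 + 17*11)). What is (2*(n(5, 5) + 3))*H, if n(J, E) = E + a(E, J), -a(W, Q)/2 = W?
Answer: -4/999 ≈ -0.0040040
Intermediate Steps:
a(W, Q) = -2*W
H = 1/999 (H = 1/(817 + (-5 + 187)) = 1/(817 + 182) = 1/999 ≈ 0.0010010)
n(J, E) = -E (n(J, E) = E - 2*E = -E)
(2*(n(5, 5) + 3))*H = (2*(-1*5 + 3))*(1/999) = (2*(-5 + 3))*(1/999) = (2*(-2))*(1/999) = -4*1/999 = -4/999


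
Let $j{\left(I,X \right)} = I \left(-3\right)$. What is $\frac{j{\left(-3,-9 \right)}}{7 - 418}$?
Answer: $- \frac{3}{137} \approx -0.021898$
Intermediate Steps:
$j{\left(I,X \right)} = - 3 I$
$\frac{j{\left(-3,-9 \right)}}{7 - 418} = \frac{\left(-3\right) \left(-3\right)}{7 - 418} = \frac{1}{-411} \cdot 9 = \left(- \frac{1}{411}\right) 9 = - \frac{3}{137}$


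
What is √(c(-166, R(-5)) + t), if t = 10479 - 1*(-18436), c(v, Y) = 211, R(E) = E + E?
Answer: √29126 ≈ 170.66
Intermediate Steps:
R(E) = 2*E
t = 28915 (t = 10479 + 18436 = 28915)
√(c(-166, R(-5)) + t) = √(211 + 28915) = √29126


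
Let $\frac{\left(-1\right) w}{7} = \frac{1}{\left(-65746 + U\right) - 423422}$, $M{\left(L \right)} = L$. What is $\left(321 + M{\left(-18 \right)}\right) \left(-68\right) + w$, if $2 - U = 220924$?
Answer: $- \frac{14630694353}{710090} \approx -20604.0$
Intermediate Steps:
$U = -220922$ ($U = 2 - 220924 = -220922$)
$w = \frac{7}{710090}$ ($w = - \frac{7}{\left(-65746 - 220922\right) - 423422} = - \frac{7}{-286668 - 423422} = - \frac{7}{-710090} = \left(-7\right) \left(- \frac{1}{710090}\right) = \frac{7}{710090} \approx 9.8579 \cdot 10^{-6}$)
$\left(321 + M{\left(-18 \right)}\right) \left(-68\right) + w = \left(321 - 18\right) \left(-68\right) + \frac{7}{710090} = 303 \left(-68\right) + \frac{7}{710090} = -20604 + \frac{7}{710090} = - \frac{14630694353}{710090}$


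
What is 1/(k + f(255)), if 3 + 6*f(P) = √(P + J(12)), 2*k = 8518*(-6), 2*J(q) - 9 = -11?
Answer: -919962/23509168675 - 6*√254/23509168675 ≈ -3.9136e-5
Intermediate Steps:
J(q) = -1 (J(q) = 9/2 + (½)*(-11) = 9/2 - 11/2 = -1)
k = -25554 (k = (8518*(-6))/2 = (½)*(-51108) = -25554)
f(P) = -½ + √(-1 + P)/6 (f(P) = -½ + √(P - 1)/6 = -½ + √(-1 + P)/6)
1/(k + f(255)) = 1/(-25554 + (-½ + √(-1 + 255)/6)) = 1/(-25554 + (-½ + √254/6)) = 1/(-51109/2 + √254/6)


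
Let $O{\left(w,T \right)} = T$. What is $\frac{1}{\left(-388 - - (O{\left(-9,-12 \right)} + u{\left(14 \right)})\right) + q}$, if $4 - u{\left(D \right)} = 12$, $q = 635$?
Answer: $\frac{1}{227} \approx 0.0044053$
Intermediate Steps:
$u{\left(D \right)} = -8$ ($u{\left(D \right)} = 4 - 12 = -8$)
$\frac{1}{\left(-388 - - (O{\left(-9,-12 \right)} + u{\left(14 \right)})\right) + q} = \frac{1}{\left(-388 - - (-12 - 8)\right) + 635} = \frac{1}{\left(-388 - \left(-1\right) \left(-20\right)\right) + 635} = \frac{1}{\left(-388 - 20\right) + 635} = \frac{1}{-408 + 635} = \frac{1}{227}$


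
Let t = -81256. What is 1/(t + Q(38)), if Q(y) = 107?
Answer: -1/81149 ≈ -1.2323e-5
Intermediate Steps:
1/(t + Q(38)) = 1/(-81256 + 107) = 1/(-81149) = -1/81149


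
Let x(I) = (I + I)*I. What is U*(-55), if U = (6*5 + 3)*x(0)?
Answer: 0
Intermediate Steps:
x(I) = 2*I**2 (x(I) = (2*I)*I = 2*I**2)
U = 0 (U = (6*5 + 3)*(2*0**2) = (30 + 3)*(2*0) = 33*0 = 0)
U*(-55) = 0*(-55) = 0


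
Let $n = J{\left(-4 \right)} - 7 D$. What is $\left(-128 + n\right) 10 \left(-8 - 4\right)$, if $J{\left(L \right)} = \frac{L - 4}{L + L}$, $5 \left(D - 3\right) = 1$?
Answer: $17928$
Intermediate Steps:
$D = \frac{16}{5}$ ($D = 3 + \frac{1}{5} \cdot 1 = 3 + \frac{1}{5} = \frac{16}{5} \approx 3.2$)
$J{\left(L \right)} = \frac{-4 + L}{2 L}$
$n = - \frac{107}{5}$ ($n = \frac{-4 - 4}{2 \left(-4\right)} - \frac{112}{5} = \frac{1}{2} \left(- \frac{1}{4}\right) \left(-8\right) - \frac{112}{5} = 1 - \frac{112}{5} = - \frac{107}{5} \approx -21.4$)
$\left(-128 + n\right) 10 \left(-8 - 4\right) = \left(-128 - \frac{107}{5}\right) 10 \left(-8 - 4\right) = - \frac{747 \cdot 10 \left(-12\right)}{5} = \left(- \frac{747}{5}\right) \left(-120\right) = 17928$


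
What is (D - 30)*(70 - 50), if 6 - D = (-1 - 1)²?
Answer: -560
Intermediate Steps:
D = 2 (D = 6 - (-1 - 1)² = 6 - 1*(-2)² = 6 - 1*4 = 6 - 4 = 2)
(D - 30)*(70 - 50) = (2 - 30)*(70 - 50) = -28*20 = -560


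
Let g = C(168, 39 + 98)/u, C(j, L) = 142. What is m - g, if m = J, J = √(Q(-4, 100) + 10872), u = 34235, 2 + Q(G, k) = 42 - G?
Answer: -142/34235 + 2*√2729 ≈ 104.48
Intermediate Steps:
Q(G, k) = 40 - G (Q(G, k) = -2 + (42 - G) = 40 - G)
g = 142/34235 ≈ 0.0041478
J = 2*√2729 (J = √((40 - 1*(-4)) + 10872) = √((40 + 4) + 10872) = √(44 + 10872) = √10916 = 2*√2729 ≈ 104.48)
m = 2*√2729 ≈ 104.48
m - g = 2*√2729 - 1*142/34235 = 2*√2729 - 142/34235 = -142/34235 + 2*√2729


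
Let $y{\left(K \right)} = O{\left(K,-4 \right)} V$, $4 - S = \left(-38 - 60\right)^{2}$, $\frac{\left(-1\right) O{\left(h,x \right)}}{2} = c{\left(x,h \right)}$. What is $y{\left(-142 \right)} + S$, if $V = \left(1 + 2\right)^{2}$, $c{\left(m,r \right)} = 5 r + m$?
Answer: $3252$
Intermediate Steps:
$c{\left(m,r \right)} = m + 5 r$
$O{\left(h,x \right)} = - 10 h - 2 x$ ($O{\left(h,x \right)} = - 2 \left(x + 5 h\right) = - 10 h - 2 x$)
$S = -9600$ ($S = 4 - \left(-38 - 60\right)^{2} = 4 - \left(-98\right)^{2} = 4 - 9604 = -9600$)
$V = 9$ ($V = 3^{2} = 9$)
$y{\left(K \right)} = 72 - 90 K$ ($y{\left(K \right)} = \left(- 10 K - -8\right) 9 = \left(- 10 K + 8\right) 9 = \left(8 - 10 K\right) 9 = 72 - 90 K$)
$y{\left(-142 \right)} + S = \left(72 - -12780\right) - 9600 = \left(72 + 12780\right) - 9600 = 12852 - 9600 = 3252$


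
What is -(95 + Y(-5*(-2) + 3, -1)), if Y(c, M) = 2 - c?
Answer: -84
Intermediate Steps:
-(95 + Y(-5*(-2) + 3, -1)) = -(95 + (2 - (-5*(-2) + 3))) = -(95 + (2 - (10 + 3))) = -(95 + (2 - 1*13)) = -(95 + (2 - 13)) = -(95 - 11) = -1*84 = -84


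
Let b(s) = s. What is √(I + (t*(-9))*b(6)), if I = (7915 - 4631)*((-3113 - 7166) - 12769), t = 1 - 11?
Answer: 2*I*√18922273 ≈ 8700.0*I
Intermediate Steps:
t = -10
I = -75689632 (I = 3284*(-10279 - 12769) = 3284*(-23048) = -75689632)
√(I + (t*(-9))*b(6)) = √(-75689632 - 10*(-9)*6) = √(-75689632 + 90*6) = √(-75689632 + 540) = √(-75689092) = 2*I*√18922273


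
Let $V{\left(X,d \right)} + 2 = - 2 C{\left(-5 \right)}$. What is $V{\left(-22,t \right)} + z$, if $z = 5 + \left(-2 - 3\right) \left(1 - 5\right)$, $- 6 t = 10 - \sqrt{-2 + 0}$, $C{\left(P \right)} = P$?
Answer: $33$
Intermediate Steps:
$t = - \frac{5}{3} + \frac{i \sqrt{2}}{6}$ ($t = - \frac{10 - \sqrt{-2 + 0}}{6} = - \frac{10 - \sqrt{-2}}{6} = - \frac{10 - i \sqrt{2}}{6} = - \frac{5}{3} + \frac{i \sqrt{2}}{6} \approx -1.6667 + 0.2357 i$)
$V{\left(X,d \right)} = 8$ ($V{\left(X,d \right)} = -2 - -10 = -2 + 10 = 8$)
$z = 25$ ($z = 5 - 5 \left(1 - 5\right) = 5 - -20 = 5 + 20 = 25$)
$V{\left(-22,t \right)} + z = 8 + 25 = 33$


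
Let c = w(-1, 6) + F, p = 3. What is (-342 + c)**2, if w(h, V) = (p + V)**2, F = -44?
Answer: 93025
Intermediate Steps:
w(h, V) = (3 + V)**2
c = 37 (c = (3 + 6)**2 - 44 = 9**2 - 44 = 81 - 44 = 37)
(-342 + c)**2 = (-342 + 37)**2 = (-305)**2 = 93025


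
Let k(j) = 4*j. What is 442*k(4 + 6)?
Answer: 17680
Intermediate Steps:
442*k(4 + 6) = 442*(4*(4 + 6)) = 442*(4*10) = 442*40 = 17680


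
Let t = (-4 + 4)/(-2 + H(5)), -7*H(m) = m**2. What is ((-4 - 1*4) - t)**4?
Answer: 4096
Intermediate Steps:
H(m) = -m**2/7
t = 0 (t = (-4 + 4)/(-2 - 1/7*5**2) = 0/(-2 - 1/7*25) = 0/(-2 - 25/7) = 0/(-39/7) = 0*(-7/39) = 0)
((-4 - 1*4) - t)**4 = ((-4 - 1*4) - 1*0)**4 = ((-4 - 4) + 0)**4 = (-8 + 0)**4 = (-8)**4 = 4096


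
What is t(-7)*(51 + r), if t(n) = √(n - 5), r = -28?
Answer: 46*I*√3 ≈ 79.674*I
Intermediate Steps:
t(n) = √(-5 + n)
t(-7)*(51 + r) = √(-5 - 7)*(51 - 28) = √(-12)*23 = (2*I*√3)*23 = 46*I*√3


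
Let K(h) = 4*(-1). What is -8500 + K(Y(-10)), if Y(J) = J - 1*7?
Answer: -8504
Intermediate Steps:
Y(J) = -7 + J (Y(J) = J - 7 = -7 + J)
K(h) = -4
-8500 + K(Y(-10)) = -8500 - 4 = -8504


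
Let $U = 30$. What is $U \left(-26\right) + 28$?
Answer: $-752$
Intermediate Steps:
$U \left(-26\right) + 28 = 30 \left(-26\right) + 28 = -780 + 28 = -752$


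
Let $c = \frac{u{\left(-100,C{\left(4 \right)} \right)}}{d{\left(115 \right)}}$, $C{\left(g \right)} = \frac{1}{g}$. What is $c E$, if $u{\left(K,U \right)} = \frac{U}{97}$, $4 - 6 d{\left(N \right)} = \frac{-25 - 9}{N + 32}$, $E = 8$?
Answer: $\frac{882}{30167} \approx 0.029237$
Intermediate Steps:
$d{\left(N \right)} = \frac{2}{3} + \frac{17}{3 \left(32 + N\right)}$ ($d{\left(N \right)} = \frac{2}{3} - \frac{\left(-25 - 9\right) \frac{1}{N + 32}}{6} = \frac{2}{3} - \frac{\left(-34\right) \frac{1}{32 + N}}{6} = \frac{2}{3} + \frac{17}{3 \left(32 + N\right)}$)
$u{\left(K,U \right)} = \frac{U}{97}$ ($u{\left(K,U \right)} = U \frac{1}{97} = \frac{U}{97}$)
$c = \frac{441}{120668}$ ($c = \frac{\frac{1}{97} \cdot \frac{1}{4}}{\frac{1}{3} \frac{1}{32 + 115} \left(81 + 2 \cdot 115\right)} = \frac{\frac{1}{97} \cdot \frac{1}{4}}{\frac{1}{3} \cdot \frac{1}{147} \left(81 + 230\right)} = \frac{1}{388 \cdot \frac{1}{3} \cdot \frac{1}{147} \cdot 311} = \frac{1}{388 \cdot \frac{311}{441}} = \frac{1}{388} \cdot \frac{441}{311} = \frac{441}{120668} \approx 0.0036547$)
$c E = \frac{441}{120668} \cdot 8 = \frac{882}{30167}$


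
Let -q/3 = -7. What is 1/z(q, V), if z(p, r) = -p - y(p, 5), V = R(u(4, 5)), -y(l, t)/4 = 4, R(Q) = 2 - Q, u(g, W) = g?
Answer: -1/5 ≈ -0.20000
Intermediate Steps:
y(l, t) = -16 (y(l, t) = -4*4 = -16)
V = -2 (V = 2 - 1*4 = 2 - 4 = -2)
q = 21 (q = -3*(-7) = 21)
z(p, r) = 16 - p (z(p, r) = -p - 1*(-16) = -p + 16 = 16 - p)
1/z(q, V) = 1/(16 - 1*21) = 1/(16 - 21) = 1/(-5) = -1/5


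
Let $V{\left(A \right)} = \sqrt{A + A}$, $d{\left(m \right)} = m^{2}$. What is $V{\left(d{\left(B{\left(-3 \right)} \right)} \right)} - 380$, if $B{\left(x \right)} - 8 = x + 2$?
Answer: $-380 + 7 \sqrt{2} \approx -370.1$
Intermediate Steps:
$B{\left(x \right)} = 10 + x$ ($B{\left(x \right)} = 8 + \left(x + 2\right) = 8 + \left(2 + x\right) = 10 + x$)
$V{\left(A \right)} = \sqrt{2} \sqrt{A}$ ($V{\left(A \right)} = \sqrt{2 A} = \sqrt{2} \sqrt{A}$)
$V{\left(d{\left(B{\left(-3 \right)} \right)} \right)} - 380 = \sqrt{2} \sqrt{\left(10 - 3\right)^{2}} - 380 = \sqrt{2} \sqrt{7^{2}} - 380 = \sqrt{2} \sqrt{49} - 380 = \sqrt{2} \cdot 7 - 380 = 7 \sqrt{2} - 380 = -380 + 7 \sqrt{2}$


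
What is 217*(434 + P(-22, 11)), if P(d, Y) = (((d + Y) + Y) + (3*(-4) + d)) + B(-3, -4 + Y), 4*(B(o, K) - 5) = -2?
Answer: 175553/2 ≈ 87777.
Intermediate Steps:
B(o, K) = 9/2 (B(o, K) = 5 + (1/4)*(-2) = 5 - 1/2 = 9/2)
P(d, Y) = -15/2 + 2*Y + 2*d (P(d, Y) = (((d + Y) + Y) + (3*(-4) + d)) + 9/2 = (((Y + d) + Y) + (-12 + d)) + 9/2 = ((d + 2*Y) + (-12 + d)) + 9/2 = (-12 + 2*Y + 2*d) + 9/2 = -15/2 + 2*Y + 2*d)
217*(434 + P(-22, 11)) = 217*(434 + (-15/2 + 2*11 + 2*(-22))) = 217*(434 + (-15/2 + 22 - 44)) = 217*(434 - 59/2) = 217*(809/2) = 175553/2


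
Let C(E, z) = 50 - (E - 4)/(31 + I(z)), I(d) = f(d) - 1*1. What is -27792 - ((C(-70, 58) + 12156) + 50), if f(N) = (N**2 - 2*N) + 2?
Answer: -65678757/1640 ≈ -40048.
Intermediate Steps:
f(N) = 2 + N**2 - 2*N
I(d) = 1 + d**2 - 2*d (I(d) = (2 + d**2 - 2*d) - 1*1 = (2 + d**2 - 2*d) - 1 = 1 + d**2 - 2*d)
C(E, z) = 50 - (-4 + E)/(32 + z**2 - 2*z) (C(E, z) = 50 - (E - 4)/(31 + (1 + z**2 - 2*z)) = 50 - (-4 + E)/(32 + z**2 - 2*z))
-27792 - ((C(-70, 58) + 12156) + 50) = -27792 - (((1604 - 1*(-70) - 100*58 + 50*58**2)/(32 + 58**2 - 2*58) + 12156) + 50) = -27792 - (((1604 + 70 - 5800 + 50*3364)/(32 + 3364 - 116) + 12156) + 50) = -27792 - (((1604 + 70 - 5800 + 168200)/3280 + 12156) + 50) = -27792 - (((1/3280)*164074 + 12156) + 50) = -27792 - ((82037/1640 + 12156) + 50) = -27792 - (20017877/1640 + 50) = -27792 - 1*20099877/1640 = -27792 - 20099877/1640 = -65678757/1640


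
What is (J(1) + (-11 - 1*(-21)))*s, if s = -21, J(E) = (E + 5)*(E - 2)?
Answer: -84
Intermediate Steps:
J(E) = (-2 + E)*(5 + E) (J(E) = (5 + E)*(-2 + E) = (-2 + E)*(5 + E))
(J(1) + (-11 - 1*(-21)))*s = ((-10 + 1² + 3*1) + (-11 - 1*(-21)))*(-21) = ((-10 + 1 + 3) + (-11 + 21))*(-21) = (-6 + 10)*(-21) = 4*(-21) = -84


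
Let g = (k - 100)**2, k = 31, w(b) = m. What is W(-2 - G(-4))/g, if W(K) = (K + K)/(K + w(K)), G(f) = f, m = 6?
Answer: 1/9522 ≈ 0.00010502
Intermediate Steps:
w(b) = 6
W(K) = 2*K/(6 + K) (W(K) = (K + K)/(K + 6) = (2*K)/(6 + K) = 2*K/(6 + K))
g = 4761 (g = (31 - 100)**2 = (-69)**2 = 4761)
W(-2 - G(-4))/g = (2*(-2 - 1*(-4))/(6 + (-2 - 1*(-4))))/4761 = (2*(-2 + 4)/(6 + (-2 + 4)))*(1/4761) = (2*2/(6 + 2))*(1/4761) = (2*2/8)*(1/4761) = (2*2*(1/8))*(1/4761) = (1/2)*(1/4761) = 1/9522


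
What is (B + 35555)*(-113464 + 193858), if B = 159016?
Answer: 15642340974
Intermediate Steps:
(B + 35555)*(-113464 + 193858) = (159016 + 35555)*(-113464 + 193858) = 194571*80394 = 15642340974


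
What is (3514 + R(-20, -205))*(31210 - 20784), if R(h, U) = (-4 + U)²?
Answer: 492055070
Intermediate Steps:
(3514 + R(-20, -205))*(31210 - 20784) = (3514 + (-4 - 205)²)*(31210 - 20784) = (3514 + (-209)²)*10426 = (3514 + 43681)*10426 = 47195*10426 = 492055070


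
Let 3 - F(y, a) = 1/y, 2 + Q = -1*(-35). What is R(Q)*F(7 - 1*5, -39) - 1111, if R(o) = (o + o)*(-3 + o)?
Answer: 3839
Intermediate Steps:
Q = 33 (Q = -2 - 1*(-35) = -2 + 35 = 33)
F(y, a) = 3 - 1/y
R(o) = 2*o*(-3 + o) (R(o) = (2*o)*(-3 + o) = 2*o*(-3 + o))
R(Q)*F(7 - 1*5, -39) - 1111 = (2*33*(-3 + 33))*(3 - 1/(7 - 1*5)) - 1111 = (2*33*30)*(3 - 1/(7 - 5)) - 1111 = 1980*(3 - 1/2) - 1111 = 1980*(3 - 1*½) - 1111 = 1980*(3 - ½) - 1111 = 1980*(5/2) - 1111 = 4950 - 1111 = 3839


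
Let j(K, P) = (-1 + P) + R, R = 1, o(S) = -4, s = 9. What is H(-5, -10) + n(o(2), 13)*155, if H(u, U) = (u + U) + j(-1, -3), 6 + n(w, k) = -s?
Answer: -2343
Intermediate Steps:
n(w, k) = -15 (n(w, k) = -6 - 1*9 = -6 - 9 = -15)
j(K, P) = P (j(K, P) = (-1 + P) + 1 = P)
H(u, U) = -3 + U + u (H(u, U) = (u + U) - 3 = (U + u) - 3 = -3 + U + u)
H(-5, -10) + n(o(2), 13)*155 = (-3 - 10 - 5) - 15*155 = -18 - 2325 = -2343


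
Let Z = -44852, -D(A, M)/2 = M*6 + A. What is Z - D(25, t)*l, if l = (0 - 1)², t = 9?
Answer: -44694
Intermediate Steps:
D(A, M) = -12*M - 2*A (D(A, M) = -2*(M*6 + A) = -2*(6*M + A) = -2*(A + 6*M) = -12*M - 2*A)
l = 1 (l = (-1)² = 1)
Z - D(25, t)*l = -44852 - (-12*9 - 2*25) = -44852 - (-108 - 50) = -44852 - (-158) = -44852 - 1*(-158) = -44852 + 158 = -44694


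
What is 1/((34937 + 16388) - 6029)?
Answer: 1/45296 ≈ 2.2077e-5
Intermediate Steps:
1/((34937 + 16388) - 6029) = 1/(51325 - 6029) = 1/45296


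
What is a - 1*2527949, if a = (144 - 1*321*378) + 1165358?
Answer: -1483785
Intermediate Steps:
a = 1044164 (a = (144 - 321*378) + 1165358 = (144 - 121338) + 1165358 = -121194 + 1165358 = 1044164)
a - 1*2527949 = 1044164 - 1*2527949 = 1044164 - 2527949 = -1483785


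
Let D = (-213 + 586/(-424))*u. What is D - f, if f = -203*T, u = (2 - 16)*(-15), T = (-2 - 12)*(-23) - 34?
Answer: 1425039/106 ≈ 13444.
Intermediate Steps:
T = 288 (T = -14*(-23) - 34 = 322 - 34 = 288)
u = 210 (u = -14*(-15) = 210)
D = -4772145/106 (D = (-213 + 586/(-424))*210 = (-213 + 586*(-1/424))*210 = (-213 - 293/212)*210 = -45449/212*210 = -4772145/106 ≈ -45020.)
f = -58464 (f = -203*288 = -58464)
D - f = -4772145/106 - 1*(-58464) = -4772145/106 + 58464 = 1425039/106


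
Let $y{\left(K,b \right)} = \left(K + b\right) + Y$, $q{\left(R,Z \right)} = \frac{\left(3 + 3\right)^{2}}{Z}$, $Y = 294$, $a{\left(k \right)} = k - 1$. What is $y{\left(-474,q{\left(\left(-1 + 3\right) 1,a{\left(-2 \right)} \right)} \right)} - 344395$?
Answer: $-344587$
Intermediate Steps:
$a{\left(k \right)} = -1 + k$ ($a{\left(k \right)} = k - 1 = -1 + k$)
$q{\left(R,Z \right)} = \frac{36}{Z}$ ($q{\left(R,Z \right)} = \frac{6^{2}}{Z} = \frac{36}{Z}$)
$y{\left(K,b \right)} = 294 + K + b$ ($y{\left(K,b \right)} = \left(K + b\right) + 294 = 294 + K + b$)
$y{\left(-474,q{\left(\left(-1 + 3\right) 1,a{\left(-2 \right)} \right)} \right)} - 344395 = \left(294 - 474 + \frac{36}{-1 - 2}\right) - 344395 = \left(294 - 474 + \frac{36}{-3}\right) - 344395 = \left(294 - 474 + 36 \left(- \frac{1}{3}\right)\right) - 344395 = \left(294 - 474 - 12\right) - 344395 = -192 - 344395 = -344587$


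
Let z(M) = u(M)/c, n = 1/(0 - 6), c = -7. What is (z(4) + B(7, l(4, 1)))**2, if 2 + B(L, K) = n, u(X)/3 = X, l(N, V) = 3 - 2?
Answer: 26569/1764 ≈ 15.062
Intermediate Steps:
n = -1/6 (n = 1/(-6) = -1/6 ≈ -0.16667)
l(N, V) = 1
u(X) = 3*X
z(M) = -3*M/7 (z(M) = (3*M)/(-7) = (3*M)*(-1/7) = -3*M/7)
B(L, K) = -13/6 (B(L, K) = -2 - 1/6 = -13/6)
(z(4) + B(7, l(4, 1)))**2 = (-3/7*4 - 13/6)**2 = (-12/7 - 13/6)**2 = (-163/42)**2 = 26569/1764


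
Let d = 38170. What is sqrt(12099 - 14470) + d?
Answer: 38170 + I*sqrt(2371) ≈ 38170.0 + 48.693*I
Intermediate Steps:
sqrt(12099 - 14470) + d = sqrt(12099 - 14470) + 38170 = sqrt(-2371) + 38170 = I*sqrt(2371) + 38170 = 38170 + I*sqrt(2371)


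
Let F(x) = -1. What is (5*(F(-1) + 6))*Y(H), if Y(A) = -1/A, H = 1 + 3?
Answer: -25/4 ≈ -6.2500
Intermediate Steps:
H = 4
(5*(F(-1) + 6))*Y(H) = (5*(-1 + 6))*(-1/4) = (5*5)*(-1*¼) = 25*(-¼) = -25/4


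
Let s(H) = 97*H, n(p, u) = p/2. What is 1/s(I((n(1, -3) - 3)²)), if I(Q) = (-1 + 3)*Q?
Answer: 2/2425 ≈ 0.00082474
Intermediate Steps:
n(p, u) = p/2 (n(p, u) = p*(½) = p/2)
I(Q) = 2*Q
1/s(I((n(1, -3) - 3)²)) = 1/(97*(2*((½)*1 - 3)²)) = 1/(97*(2*(½ - 3)²)) = 1/(97*(2*(-5/2)²)) = 1/(97*(2*(25/4))) = 1/(97*(25/2)) = 1/(2425/2) = 2/2425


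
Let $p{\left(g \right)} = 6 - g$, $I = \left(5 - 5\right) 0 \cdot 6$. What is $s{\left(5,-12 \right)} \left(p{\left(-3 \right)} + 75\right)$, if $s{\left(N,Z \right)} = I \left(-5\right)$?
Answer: $0$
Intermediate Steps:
$I = 0$ ($I = 0 \cdot 0 \cdot 6 = 0 \cdot 6 = 0$)
$s{\left(N,Z \right)} = 0$ ($s{\left(N,Z \right)} = 0 \left(-5\right) = 0$)
$s{\left(5,-12 \right)} \left(p{\left(-3 \right)} + 75\right) = 0 \left(\left(6 - -3\right) + 75\right) = 0 \left(\left(6 + 3\right) + 75\right) = 0 \left(9 + 75\right) = 0 \cdot 84 = 0$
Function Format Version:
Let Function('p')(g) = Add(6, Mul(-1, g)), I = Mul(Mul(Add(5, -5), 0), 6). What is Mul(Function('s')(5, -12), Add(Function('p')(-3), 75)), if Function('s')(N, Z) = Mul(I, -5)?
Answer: 0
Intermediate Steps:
I = 0 (I = Mul(Mul(0, 0), 6) = Mul(0, 6) = 0)
Function('s')(N, Z) = 0 (Function('s')(N, Z) = Mul(0, -5) = 0)
Mul(Function('s')(5, -12), Add(Function('p')(-3), 75)) = Mul(0, Add(Add(6, Mul(-1, -3)), 75)) = Mul(0, Add(Add(6, 3), 75)) = Mul(0, Add(9, 75)) = Mul(0, 84) = 0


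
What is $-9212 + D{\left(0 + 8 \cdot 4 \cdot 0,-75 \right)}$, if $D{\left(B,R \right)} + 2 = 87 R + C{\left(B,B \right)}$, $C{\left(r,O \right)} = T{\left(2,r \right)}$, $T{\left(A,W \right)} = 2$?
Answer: $-15737$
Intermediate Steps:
$C{\left(r,O \right)} = 2$
$D{\left(B,R \right)} = 87 R$ ($D{\left(B,R \right)} = -2 + \left(87 R + 2\right) = -2 + \left(2 + 87 R\right) = 87 R$)
$-9212 + D{\left(0 + 8 \cdot 4 \cdot 0,-75 \right)} = -9212 + 87 \left(-75\right) = -9212 - 6525 = -15737$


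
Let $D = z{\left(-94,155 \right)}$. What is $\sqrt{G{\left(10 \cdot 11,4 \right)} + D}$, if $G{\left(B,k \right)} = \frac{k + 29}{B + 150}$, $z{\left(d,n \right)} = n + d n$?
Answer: $\frac{i \sqrt{243611355}}{130} \approx 120.06 i$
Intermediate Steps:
$G{\left(B,k \right)} = \frac{29 + k}{150 + B}$
$D = -14415$ ($D = 155 \left(1 - 94\right) = 155 \left(-93\right) = -14415$)
$\sqrt{G{\left(10 \cdot 11,4 \right)} + D} = \sqrt{\frac{29 + 4}{150 + 10 \cdot 11} - 14415} = \sqrt{\frac{1}{150 + 110} \cdot 33 - 14415} = \sqrt{\frac{1}{260} \cdot 33 - 14415} = \sqrt{\frac{33}{260} - 14415} = \sqrt{- \frac{3747867}{260}} = \frac{i \sqrt{243611355}}{130}$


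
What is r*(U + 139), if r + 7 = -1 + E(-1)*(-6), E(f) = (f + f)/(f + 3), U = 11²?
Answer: -520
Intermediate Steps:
U = 121
E(f) = 2*f/(3 + f) (E(f) = (2*f)/(3 + f) = 2*f/(3 + f))
r = -2 (r = -7 + (-1 + (2*(-1)/(3 - 1))*(-6)) = -7 + (-1 + (2*(-1)/2)*(-6)) = -7 + (-1 + (2*(-1)*(½))*(-6)) = -7 + (-1 - 1*(-6)) = -7 + (-1 + 6) = -7 + 5 = -2)
r*(U + 139) = -2*(121 + 139) = -2*260 = -520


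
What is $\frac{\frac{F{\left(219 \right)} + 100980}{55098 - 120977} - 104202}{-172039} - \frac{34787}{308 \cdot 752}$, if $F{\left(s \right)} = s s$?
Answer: $\frac{15529180444081}{34091941901248} \approx 0.45551$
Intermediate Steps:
$F{\left(s \right)} = s^{2}$
$\frac{\frac{F{\left(219 \right)} + 100980}{55098 - 120977} - 104202}{-172039} - \frac{34787}{308 \cdot 752} = \frac{\frac{219^{2} + 100980}{55098 - 120977} - 104202}{-172039} - \frac{34787}{308 \cdot 752} = \left(\frac{47961 + 100980}{-65879} - 104202\right) \left(- \frac{1}{172039}\right) - \frac{34787}{231616} = \left(148941 \left(- \frac{1}{65879}\right) - 104202\right) \left(- \frac{1}{172039}\right) - \frac{34787}{231616} = \left(- \frac{148941}{65879} - 104202\right) \left(- \frac{1}{172039}\right) - \frac{34787}{231616} = \left(- \frac{6864872499}{65879}\right) \left(- \frac{1}{172039}\right) - \frac{34787}{231616} = \frac{6864872499}{11333757281} - \frac{34787}{231616} = \frac{15529180444081}{34091941901248}$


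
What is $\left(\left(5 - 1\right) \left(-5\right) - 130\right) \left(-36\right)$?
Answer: $5400$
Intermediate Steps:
$\left(\left(5 - 1\right) \left(-5\right) - 130\right) \left(-36\right) = \left(4 \left(-5\right) - 130\right) \left(-36\right) = \left(-20 - 130\right) \left(-36\right) = \left(-150\right) \left(-36\right) = 5400$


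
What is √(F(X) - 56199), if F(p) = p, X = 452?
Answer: I*√55747 ≈ 236.11*I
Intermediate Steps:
√(F(X) - 56199) = √(452 - 56199) = √(-55747) = I*√55747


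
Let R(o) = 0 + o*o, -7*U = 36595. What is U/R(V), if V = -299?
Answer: -2815/48139 ≈ -0.058477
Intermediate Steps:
U = -36595/7 (U = -⅐*36595 = -36595/7 ≈ -5227.9)
R(o) = o² (R(o) = 0 + o² = o²)
U/R(V) = -36595/(7*((-299)²)) = -36595/7/89401 = -36595/7*1/89401 = -2815/48139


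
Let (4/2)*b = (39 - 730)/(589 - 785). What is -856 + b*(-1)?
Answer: -336243/392 ≈ -857.76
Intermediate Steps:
b = 691/392 (b = ((39 - 730)/(589 - 785))/2 = (-691/(-196))/2 = (-691*(-1/196))/2 = (½)*(691/196) = 691/392 ≈ 1.7628)
-856 + b*(-1) = -856 + (691/392)*(-1) = -856 - 691/392 = -336243/392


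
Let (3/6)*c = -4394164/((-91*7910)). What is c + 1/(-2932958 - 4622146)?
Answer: 33198365653151/2719119705120 ≈ 12.209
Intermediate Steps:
c = 4394164/359905 (c = 2*(-4394164/((-91*7910))) = 2*(-4394164/(-719810)) = 2*(-4394164*(-1/719810)) = 2*(2197082/359905) = 4394164/359905 ≈ 12.209)
c + 1/(-2932958 - 4622146) = 4394164/359905 + 1/(-2932958 - 4622146) = 4394164/359905 + 1/(-7555104) = 4394164/359905 - 1/7555104 = 33198365653151/2719119705120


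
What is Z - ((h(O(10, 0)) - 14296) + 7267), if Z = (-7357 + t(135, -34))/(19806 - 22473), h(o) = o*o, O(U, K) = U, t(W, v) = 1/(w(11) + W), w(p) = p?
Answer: 2699101999/389382 ≈ 6931.8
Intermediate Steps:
t(W, v) = 1/(11 + W)
h(o) = o²
Z = 1074121/389382 (Z = (-7357 + 1/(11 + 135))/(19806 - 22473) = (-7357 + 1/146)/(-2667) = (-7357 + 1/146)*(-1/2667) = -1074121/146*(-1/2667) = 1074121/389382 ≈ 2.7585)
Z - ((h(O(10, 0)) - 14296) + 7267) = 1074121/389382 - ((10² - 14296) + 7267) = 1074121/389382 - ((100 - 14296) + 7267) = 1074121/389382 - (-14196 + 7267) = 1074121/389382 - 1*(-6929) = 1074121/389382 + 6929 = 2699101999/389382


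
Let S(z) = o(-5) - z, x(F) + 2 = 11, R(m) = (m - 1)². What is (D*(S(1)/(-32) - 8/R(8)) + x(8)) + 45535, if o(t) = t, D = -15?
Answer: 35706211/784 ≈ 45544.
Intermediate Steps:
R(m) = (-1 + m)²
x(F) = 9 (x(F) = -2 + 11 = 9)
S(z) = -5 - z
(D*(S(1)/(-32) - 8/R(8)) + x(8)) + 45535 = (-15*((-5 - 1*1)/(-32) - 8/(-1 + 8)²) + 9) + 45535 = (-15*((-5 - 1)*(-1/32) - 8/(7²)) + 9) + 45535 = (-15*(-6*(-1/32) - 8/49) + 9) + 45535 = (-15*(3/16 - 8*1/49) + 9) + 45535 = (-15*(3/16 - 8/49) + 9) + 45535 = (-15*19/784 + 9) + 45535 = (-285/784 + 9) + 45535 = 6771/784 + 45535 = 35706211/784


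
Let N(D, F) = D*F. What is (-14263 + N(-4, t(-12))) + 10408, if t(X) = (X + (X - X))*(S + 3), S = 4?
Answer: -3519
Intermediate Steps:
t(X) = 7*X (t(X) = (X + (X - X))*(4 + 3) = (X + 0)*7 = X*7 = 7*X)
(-14263 + N(-4, t(-12))) + 10408 = (-14263 - 28*(-12)) + 10408 = (-14263 - 4*(-84)) + 10408 = (-14263 + 336) + 10408 = -13927 + 10408 = -3519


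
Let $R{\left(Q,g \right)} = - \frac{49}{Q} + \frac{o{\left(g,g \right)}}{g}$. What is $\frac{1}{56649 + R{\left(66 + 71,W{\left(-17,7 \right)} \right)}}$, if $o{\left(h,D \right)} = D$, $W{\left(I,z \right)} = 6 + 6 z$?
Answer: $\frac{137}{7761001} \approx 1.7652 \cdot 10^{-5}$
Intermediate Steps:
$R{\left(Q,g \right)} = 1 - \frac{49}{Q}$ ($R{\left(Q,g \right)} = - \frac{49}{Q} + \frac{g}{g} = - \frac{49}{Q} + 1 = 1 - \frac{49}{Q}$)
$\frac{1}{56649 + R{\left(66 + 71,W{\left(-17,7 \right)} \right)}} = \frac{1}{56649 + \frac{-49 + \left(66 + 71\right)}{66 + 71}} = \frac{1}{56649 + \frac{-49 + 137}{137}} = \frac{1}{56649 + \frac{1}{137} \cdot 88} = \frac{1}{56649 + \frac{88}{137}} = \frac{1}{\frac{7761001}{137}} = \frac{137}{7761001}$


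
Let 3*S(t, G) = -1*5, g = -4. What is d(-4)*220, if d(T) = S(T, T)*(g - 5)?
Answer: 3300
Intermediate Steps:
S(t, G) = -5/3 (S(t, G) = (-1*5)/3 = (⅓)*(-5) = -5/3)
d(T) = 15 (d(T) = -5*(-4 - 5)/3 = -5/3*(-9) = 15)
d(-4)*220 = 15*220 = 3300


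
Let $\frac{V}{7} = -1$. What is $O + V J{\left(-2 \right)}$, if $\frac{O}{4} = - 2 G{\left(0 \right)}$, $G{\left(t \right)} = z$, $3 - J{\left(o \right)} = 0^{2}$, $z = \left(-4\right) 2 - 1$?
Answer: $51$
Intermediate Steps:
$z = -9$ ($z = -8 + \left(-1 + 0\right) = -8 - 1 = -9$)
$J{\left(o \right)} = 3$ ($J{\left(o \right)} = 3 - 0^{2} = 3 - 0 = 3 + 0 = 3$)
$G{\left(t \right)} = -9$
$V = -7$ ($V = 7 \left(-1\right) = -7$)
$O = 72$ ($O = 4 \left(\left(-2\right) \left(-9\right)\right) = 4 \cdot 18 = 72$)
$O + V J{\left(-2 \right)} = 72 - 21 = 51$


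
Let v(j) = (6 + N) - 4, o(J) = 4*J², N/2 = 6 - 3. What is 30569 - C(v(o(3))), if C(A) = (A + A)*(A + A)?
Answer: 30313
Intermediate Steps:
N = 6 (N = 2*(6 - 3) = 2*3 = 6)
v(j) = 8 (v(j) = (6 + 6) - 4 = 12 - 4 = 8)
C(A) = 4*A² (C(A) = (2*A)*(2*A) = 4*A²)
30569 - C(v(o(3))) = 30569 - 4*8² = 30569 - 4*64 = 30569 - 1*256 = 30569 - 256 = 30313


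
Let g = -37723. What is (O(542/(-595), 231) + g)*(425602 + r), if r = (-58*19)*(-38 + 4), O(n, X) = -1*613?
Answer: -17752251520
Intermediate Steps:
O(n, X) = -613
r = 37468 (r = -1102*(-34) = 37468)
(O(542/(-595), 231) + g)*(425602 + r) = (-613 - 37723)*(425602 + 37468) = -38336*463070 = -17752251520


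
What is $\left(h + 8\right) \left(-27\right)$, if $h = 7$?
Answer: $-405$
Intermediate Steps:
$\left(h + 8\right) \left(-27\right) = \left(7 + 8\right) \left(-27\right) = 15 \left(-27\right) = -405$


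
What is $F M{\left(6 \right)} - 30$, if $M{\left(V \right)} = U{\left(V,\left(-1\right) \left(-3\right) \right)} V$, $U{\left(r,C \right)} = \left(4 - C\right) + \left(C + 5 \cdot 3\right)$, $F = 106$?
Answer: $12054$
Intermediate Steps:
$U{\left(r,C \right)} = 19$ ($U{\left(r,C \right)} = \left(4 - C\right) + \left(C + 15\right) = \left(4 - C\right) + \left(15 + C\right) = 19$)
$M{\left(V \right)} = 19 V$
$F M{\left(6 \right)} - 30 = 106 \cdot 19 \cdot 6 - 30 = 106 \cdot 114 - 30 = 12084 - 30 = 12054$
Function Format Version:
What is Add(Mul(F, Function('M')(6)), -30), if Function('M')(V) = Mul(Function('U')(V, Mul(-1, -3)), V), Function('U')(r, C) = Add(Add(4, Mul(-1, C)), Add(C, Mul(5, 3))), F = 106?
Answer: 12054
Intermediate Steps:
Function('U')(r, C) = 19 (Function('U')(r, C) = Add(Add(4, Mul(-1, C)), Add(C, 15)) = Add(Add(4, Mul(-1, C)), Add(15, C)) = 19)
Function('M')(V) = Mul(19, V)
Add(Mul(F, Function('M')(6)), -30) = Add(Mul(106, Mul(19, 6)), -30) = Add(Mul(106, 114), -30) = Add(12084, -30) = 12054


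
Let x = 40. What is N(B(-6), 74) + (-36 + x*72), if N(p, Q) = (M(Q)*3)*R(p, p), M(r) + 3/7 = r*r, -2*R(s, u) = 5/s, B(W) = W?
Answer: 271277/28 ≈ 9688.5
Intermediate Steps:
R(s, u) = -5/(2*s)
M(r) = -3/7 + r**2 (M(r) = -3/7 + r*r = -3/7 + r**2)
N(p, Q) = -5*(-9/7 + 3*Q**2)/(2*p) (N(p, Q) = ((-3/7 + Q**2)*3)*(-5/(2*p)) = (-9/7 + 3*Q**2)*(-5/(2*p)) = -5*(-9/7 + 3*Q**2)/(2*p))
N(B(-6), 74) + (-36 + x*72) = (15/14)*(3 - 7*74**2)/(-6) + (-36 + 40*72) = (15/14)*(-1/6)*(3 - 7*5476) + (-36 + 2880) = (15/14)*(-1/6)*(3 - 38332) + 2844 = (15/14)*(-1/6)*(-38329) + 2844 = 191645/28 + 2844 = 271277/28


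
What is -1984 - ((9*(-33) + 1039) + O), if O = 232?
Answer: -2958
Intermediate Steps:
-1984 - ((9*(-33) + 1039) + O) = -1984 - ((9*(-33) + 1039) + 232) = -1984 - ((-297 + 1039) + 232) = -1984 - (742 + 232) = -1984 - 1*974 = -1984 - 974 = -2958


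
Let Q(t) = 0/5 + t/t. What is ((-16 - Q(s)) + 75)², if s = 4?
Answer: 3364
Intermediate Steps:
Q(t) = 1 (Q(t) = 0*(⅕) + 1 = 0 + 1 = 1)
((-16 - Q(s)) + 75)² = ((-16 - 1*1) + 75)² = ((-16 - 1) + 75)² = (-17 + 75)² = 58² = 3364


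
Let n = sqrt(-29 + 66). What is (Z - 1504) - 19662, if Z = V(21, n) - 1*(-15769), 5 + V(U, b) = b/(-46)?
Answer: -5402 - sqrt(37)/46 ≈ -5402.1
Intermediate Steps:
n = sqrt(37) ≈ 6.0828
V(U, b) = -5 - b/46 (V(U, b) = -5 + b/(-46) = -5 + b*(-1/46) = -5 - b/46)
Z = 15764 - sqrt(37)/46 (Z = (-5 - sqrt(37)/46) - 1*(-15769) = (-5 - sqrt(37)/46) + 15769 = 15764 - sqrt(37)/46 ≈ 15764.)
(Z - 1504) - 19662 = ((15764 - sqrt(37)/46) - 1504) - 19662 = (14260 - sqrt(37)/46) - 19662 = -5402 - sqrt(37)/46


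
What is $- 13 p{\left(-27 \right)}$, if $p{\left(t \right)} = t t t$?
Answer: $255879$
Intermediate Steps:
$p{\left(t \right)} = t^{3}$ ($p{\left(t \right)} = t^{2} t = t^{3}$)
$- 13 p{\left(-27 \right)} = - 13 \left(-27\right)^{3} = \left(-13\right) \left(-19683\right) = 255879$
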